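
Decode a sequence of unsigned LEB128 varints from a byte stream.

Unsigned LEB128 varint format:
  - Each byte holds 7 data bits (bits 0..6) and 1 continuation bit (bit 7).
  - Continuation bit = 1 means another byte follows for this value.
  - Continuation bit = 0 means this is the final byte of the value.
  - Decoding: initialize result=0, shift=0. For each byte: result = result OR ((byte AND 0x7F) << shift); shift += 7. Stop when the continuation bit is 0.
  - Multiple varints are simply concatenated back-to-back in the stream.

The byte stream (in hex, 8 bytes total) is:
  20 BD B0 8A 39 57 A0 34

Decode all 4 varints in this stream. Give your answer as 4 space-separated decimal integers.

Answer: 32 119707709 87 6688

Derivation:
  byte[0]=0x20 cont=0 payload=0x20=32: acc |= 32<<0 -> acc=32 shift=7 [end]
Varint 1: bytes[0:1] = 20 -> value 32 (1 byte(s))
  byte[1]=0xBD cont=1 payload=0x3D=61: acc |= 61<<0 -> acc=61 shift=7
  byte[2]=0xB0 cont=1 payload=0x30=48: acc |= 48<<7 -> acc=6205 shift=14
  byte[3]=0x8A cont=1 payload=0x0A=10: acc |= 10<<14 -> acc=170045 shift=21
  byte[4]=0x39 cont=0 payload=0x39=57: acc |= 57<<21 -> acc=119707709 shift=28 [end]
Varint 2: bytes[1:5] = BD B0 8A 39 -> value 119707709 (4 byte(s))
  byte[5]=0x57 cont=0 payload=0x57=87: acc |= 87<<0 -> acc=87 shift=7 [end]
Varint 3: bytes[5:6] = 57 -> value 87 (1 byte(s))
  byte[6]=0xA0 cont=1 payload=0x20=32: acc |= 32<<0 -> acc=32 shift=7
  byte[7]=0x34 cont=0 payload=0x34=52: acc |= 52<<7 -> acc=6688 shift=14 [end]
Varint 4: bytes[6:8] = A0 34 -> value 6688 (2 byte(s))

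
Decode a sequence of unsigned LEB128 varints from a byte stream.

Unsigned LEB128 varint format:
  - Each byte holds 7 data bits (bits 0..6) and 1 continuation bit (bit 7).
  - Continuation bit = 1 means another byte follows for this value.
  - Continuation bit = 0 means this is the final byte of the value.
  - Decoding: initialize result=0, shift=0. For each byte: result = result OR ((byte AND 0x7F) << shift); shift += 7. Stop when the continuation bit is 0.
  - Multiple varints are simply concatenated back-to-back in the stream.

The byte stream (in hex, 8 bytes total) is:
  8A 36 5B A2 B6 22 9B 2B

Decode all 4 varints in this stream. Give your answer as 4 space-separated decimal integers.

  byte[0]=0x8A cont=1 payload=0x0A=10: acc |= 10<<0 -> acc=10 shift=7
  byte[1]=0x36 cont=0 payload=0x36=54: acc |= 54<<7 -> acc=6922 shift=14 [end]
Varint 1: bytes[0:2] = 8A 36 -> value 6922 (2 byte(s))
  byte[2]=0x5B cont=0 payload=0x5B=91: acc |= 91<<0 -> acc=91 shift=7 [end]
Varint 2: bytes[2:3] = 5B -> value 91 (1 byte(s))
  byte[3]=0xA2 cont=1 payload=0x22=34: acc |= 34<<0 -> acc=34 shift=7
  byte[4]=0xB6 cont=1 payload=0x36=54: acc |= 54<<7 -> acc=6946 shift=14
  byte[5]=0x22 cont=0 payload=0x22=34: acc |= 34<<14 -> acc=564002 shift=21 [end]
Varint 3: bytes[3:6] = A2 B6 22 -> value 564002 (3 byte(s))
  byte[6]=0x9B cont=1 payload=0x1B=27: acc |= 27<<0 -> acc=27 shift=7
  byte[7]=0x2B cont=0 payload=0x2B=43: acc |= 43<<7 -> acc=5531 shift=14 [end]
Varint 4: bytes[6:8] = 9B 2B -> value 5531 (2 byte(s))

Answer: 6922 91 564002 5531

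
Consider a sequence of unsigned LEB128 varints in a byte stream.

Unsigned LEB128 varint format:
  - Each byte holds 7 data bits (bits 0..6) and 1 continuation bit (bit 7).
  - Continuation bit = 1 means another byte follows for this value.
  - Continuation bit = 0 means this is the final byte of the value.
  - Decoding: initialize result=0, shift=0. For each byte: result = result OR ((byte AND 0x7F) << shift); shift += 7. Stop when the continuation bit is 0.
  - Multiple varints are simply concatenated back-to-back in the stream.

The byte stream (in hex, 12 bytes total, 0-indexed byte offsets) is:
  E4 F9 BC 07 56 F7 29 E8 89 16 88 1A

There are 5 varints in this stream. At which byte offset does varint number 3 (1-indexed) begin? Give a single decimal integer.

  byte[0]=0xE4 cont=1 payload=0x64=100: acc |= 100<<0 -> acc=100 shift=7
  byte[1]=0xF9 cont=1 payload=0x79=121: acc |= 121<<7 -> acc=15588 shift=14
  byte[2]=0xBC cont=1 payload=0x3C=60: acc |= 60<<14 -> acc=998628 shift=21
  byte[3]=0x07 cont=0 payload=0x07=7: acc |= 7<<21 -> acc=15678692 shift=28 [end]
Varint 1: bytes[0:4] = E4 F9 BC 07 -> value 15678692 (4 byte(s))
  byte[4]=0x56 cont=0 payload=0x56=86: acc |= 86<<0 -> acc=86 shift=7 [end]
Varint 2: bytes[4:5] = 56 -> value 86 (1 byte(s))
  byte[5]=0xF7 cont=1 payload=0x77=119: acc |= 119<<0 -> acc=119 shift=7
  byte[6]=0x29 cont=0 payload=0x29=41: acc |= 41<<7 -> acc=5367 shift=14 [end]
Varint 3: bytes[5:7] = F7 29 -> value 5367 (2 byte(s))
  byte[7]=0xE8 cont=1 payload=0x68=104: acc |= 104<<0 -> acc=104 shift=7
  byte[8]=0x89 cont=1 payload=0x09=9: acc |= 9<<7 -> acc=1256 shift=14
  byte[9]=0x16 cont=0 payload=0x16=22: acc |= 22<<14 -> acc=361704 shift=21 [end]
Varint 4: bytes[7:10] = E8 89 16 -> value 361704 (3 byte(s))
  byte[10]=0x88 cont=1 payload=0x08=8: acc |= 8<<0 -> acc=8 shift=7
  byte[11]=0x1A cont=0 payload=0x1A=26: acc |= 26<<7 -> acc=3336 shift=14 [end]
Varint 5: bytes[10:12] = 88 1A -> value 3336 (2 byte(s))

Answer: 5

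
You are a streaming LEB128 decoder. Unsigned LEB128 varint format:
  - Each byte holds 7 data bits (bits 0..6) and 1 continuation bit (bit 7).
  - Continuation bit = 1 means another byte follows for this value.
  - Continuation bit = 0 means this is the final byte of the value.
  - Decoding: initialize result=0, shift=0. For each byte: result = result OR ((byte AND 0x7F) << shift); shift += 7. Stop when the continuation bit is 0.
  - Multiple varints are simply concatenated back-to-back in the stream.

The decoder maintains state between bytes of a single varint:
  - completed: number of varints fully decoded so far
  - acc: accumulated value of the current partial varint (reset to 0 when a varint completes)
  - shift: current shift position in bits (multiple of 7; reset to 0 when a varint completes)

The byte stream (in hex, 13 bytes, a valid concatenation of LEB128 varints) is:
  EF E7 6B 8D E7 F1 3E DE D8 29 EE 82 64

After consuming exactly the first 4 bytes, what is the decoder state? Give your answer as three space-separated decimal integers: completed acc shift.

byte[0]=0xEF cont=1 payload=0x6F: acc |= 111<<0 -> completed=0 acc=111 shift=7
byte[1]=0xE7 cont=1 payload=0x67: acc |= 103<<7 -> completed=0 acc=13295 shift=14
byte[2]=0x6B cont=0 payload=0x6B: varint #1 complete (value=1766383); reset -> completed=1 acc=0 shift=0
byte[3]=0x8D cont=1 payload=0x0D: acc |= 13<<0 -> completed=1 acc=13 shift=7

Answer: 1 13 7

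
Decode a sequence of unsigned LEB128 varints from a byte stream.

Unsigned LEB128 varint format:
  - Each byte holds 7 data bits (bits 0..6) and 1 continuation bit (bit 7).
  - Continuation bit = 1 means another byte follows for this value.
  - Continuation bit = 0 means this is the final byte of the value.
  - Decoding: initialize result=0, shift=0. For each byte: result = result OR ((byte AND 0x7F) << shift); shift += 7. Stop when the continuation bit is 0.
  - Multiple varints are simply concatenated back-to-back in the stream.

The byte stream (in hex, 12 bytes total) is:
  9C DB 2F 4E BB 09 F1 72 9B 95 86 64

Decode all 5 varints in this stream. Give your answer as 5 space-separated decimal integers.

Answer: 781724 78 1211 14705 209816219

Derivation:
  byte[0]=0x9C cont=1 payload=0x1C=28: acc |= 28<<0 -> acc=28 shift=7
  byte[1]=0xDB cont=1 payload=0x5B=91: acc |= 91<<7 -> acc=11676 shift=14
  byte[2]=0x2F cont=0 payload=0x2F=47: acc |= 47<<14 -> acc=781724 shift=21 [end]
Varint 1: bytes[0:3] = 9C DB 2F -> value 781724 (3 byte(s))
  byte[3]=0x4E cont=0 payload=0x4E=78: acc |= 78<<0 -> acc=78 shift=7 [end]
Varint 2: bytes[3:4] = 4E -> value 78 (1 byte(s))
  byte[4]=0xBB cont=1 payload=0x3B=59: acc |= 59<<0 -> acc=59 shift=7
  byte[5]=0x09 cont=0 payload=0x09=9: acc |= 9<<7 -> acc=1211 shift=14 [end]
Varint 3: bytes[4:6] = BB 09 -> value 1211 (2 byte(s))
  byte[6]=0xF1 cont=1 payload=0x71=113: acc |= 113<<0 -> acc=113 shift=7
  byte[7]=0x72 cont=0 payload=0x72=114: acc |= 114<<7 -> acc=14705 shift=14 [end]
Varint 4: bytes[6:8] = F1 72 -> value 14705 (2 byte(s))
  byte[8]=0x9B cont=1 payload=0x1B=27: acc |= 27<<0 -> acc=27 shift=7
  byte[9]=0x95 cont=1 payload=0x15=21: acc |= 21<<7 -> acc=2715 shift=14
  byte[10]=0x86 cont=1 payload=0x06=6: acc |= 6<<14 -> acc=101019 shift=21
  byte[11]=0x64 cont=0 payload=0x64=100: acc |= 100<<21 -> acc=209816219 shift=28 [end]
Varint 5: bytes[8:12] = 9B 95 86 64 -> value 209816219 (4 byte(s))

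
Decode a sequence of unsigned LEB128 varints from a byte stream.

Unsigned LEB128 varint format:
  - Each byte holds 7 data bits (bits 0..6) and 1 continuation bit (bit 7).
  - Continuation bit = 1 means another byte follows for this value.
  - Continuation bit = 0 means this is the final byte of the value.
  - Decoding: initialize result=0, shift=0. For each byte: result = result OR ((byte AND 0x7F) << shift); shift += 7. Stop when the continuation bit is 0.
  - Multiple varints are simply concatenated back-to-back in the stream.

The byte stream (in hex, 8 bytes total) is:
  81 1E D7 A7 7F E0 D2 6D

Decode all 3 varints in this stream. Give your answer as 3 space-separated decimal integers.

  byte[0]=0x81 cont=1 payload=0x01=1: acc |= 1<<0 -> acc=1 shift=7
  byte[1]=0x1E cont=0 payload=0x1E=30: acc |= 30<<7 -> acc=3841 shift=14 [end]
Varint 1: bytes[0:2] = 81 1E -> value 3841 (2 byte(s))
  byte[2]=0xD7 cont=1 payload=0x57=87: acc |= 87<<0 -> acc=87 shift=7
  byte[3]=0xA7 cont=1 payload=0x27=39: acc |= 39<<7 -> acc=5079 shift=14
  byte[4]=0x7F cont=0 payload=0x7F=127: acc |= 127<<14 -> acc=2085847 shift=21 [end]
Varint 2: bytes[2:5] = D7 A7 7F -> value 2085847 (3 byte(s))
  byte[5]=0xE0 cont=1 payload=0x60=96: acc |= 96<<0 -> acc=96 shift=7
  byte[6]=0xD2 cont=1 payload=0x52=82: acc |= 82<<7 -> acc=10592 shift=14
  byte[7]=0x6D cont=0 payload=0x6D=109: acc |= 109<<14 -> acc=1796448 shift=21 [end]
Varint 3: bytes[5:8] = E0 D2 6D -> value 1796448 (3 byte(s))

Answer: 3841 2085847 1796448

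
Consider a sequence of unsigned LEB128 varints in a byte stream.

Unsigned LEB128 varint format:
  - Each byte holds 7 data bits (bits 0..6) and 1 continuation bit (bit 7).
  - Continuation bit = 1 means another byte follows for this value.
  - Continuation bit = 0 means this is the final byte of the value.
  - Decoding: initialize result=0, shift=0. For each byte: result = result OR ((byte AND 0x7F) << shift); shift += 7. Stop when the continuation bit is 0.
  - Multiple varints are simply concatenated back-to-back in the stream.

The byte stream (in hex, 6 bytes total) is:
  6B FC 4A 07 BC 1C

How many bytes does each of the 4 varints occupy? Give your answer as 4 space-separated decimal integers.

Answer: 1 2 1 2

Derivation:
  byte[0]=0x6B cont=0 payload=0x6B=107: acc |= 107<<0 -> acc=107 shift=7 [end]
Varint 1: bytes[0:1] = 6B -> value 107 (1 byte(s))
  byte[1]=0xFC cont=1 payload=0x7C=124: acc |= 124<<0 -> acc=124 shift=7
  byte[2]=0x4A cont=0 payload=0x4A=74: acc |= 74<<7 -> acc=9596 shift=14 [end]
Varint 2: bytes[1:3] = FC 4A -> value 9596 (2 byte(s))
  byte[3]=0x07 cont=0 payload=0x07=7: acc |= 7<<0 -> acc=7 shift=7 [end]
Varint 3: bytes[3:4] = 07 -> value 7 (1 byte(s))
  byte[4]=0xBC cont=1 payload=0x3C=60: acc |= 60<<0 -> acc=60 shift=7
  byte[5]=0x1C cont=0 payload=0x1C=28: acc |= 28<<7 -> acc=3644 shift=14 [end]
Varint 4: bytes[4:6] = BC 1C -> value 3644 (2 byte(s))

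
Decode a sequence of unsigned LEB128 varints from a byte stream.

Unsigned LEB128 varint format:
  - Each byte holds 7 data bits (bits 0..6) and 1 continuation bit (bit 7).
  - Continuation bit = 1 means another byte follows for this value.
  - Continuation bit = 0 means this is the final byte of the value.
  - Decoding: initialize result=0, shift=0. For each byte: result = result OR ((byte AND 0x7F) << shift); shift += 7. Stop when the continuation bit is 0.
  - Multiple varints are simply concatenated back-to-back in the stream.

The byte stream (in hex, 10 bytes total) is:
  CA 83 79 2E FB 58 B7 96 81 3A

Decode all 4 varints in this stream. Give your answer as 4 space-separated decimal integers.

Answer: 1982922 46 11387 121654071

Derivation:
  byte[0]=0xCA cont=1 payload=0x4A=74: acc |= 74<<0 -> acc=74 shift=7
  byte[1]=0x83 cont=1 payload=0x03=3: acc |= 3<<7 -> acc=458 shift=14
  byte[2]=0x79 cont=0 payload=0x79=121: acc |= 121<<14 -> acc=1982922 shift=21 [end]
Varint 1: bytes[0:3] = CA 83 79 -> value 1982922 (3 byte(s))
  byte[3]=0x2E cont=0 payload=0x2E=46: acc |= 46<<0 -> acc=46 shift=7 [end]
Varint 2: bytes[3:4] = 2E -> value 46 (1 byte(s))
  byte[4]=0xFB cont=1 payload=0x7B=123: acc |= 123<<0 -> acc=123 shift=7
  byte[5]=0x58 cont=0 payload=0x58=88: acc |= 88<<7 -> acc=11387 shift=14 [end]
Varint 3: bytes[4:6] = FB 58 -> value 11387 (2 byte(s))
  byte[6]=0xB7 cont=1 payload=0x37=55: acc |= 55<<0 -> acc=55 shift=7
  byte[7]=0x96 cont=1 payload=0x16=22: acc |= 22<<7 -> acc=2871 shift=14
  byte[8]=0x81 cont=1 payload=0x01=1: acc |= 1<<14 -> acc=19255 shift=21
  byte[9]=0x3A cont=0 payload=0x3A=58: acc |= 58<<21 -> acc=121654071 shift=28 [end]
Varint 4: bytes[6:10] = B7 96 81 3A -> value 121654071 (4 byte(s))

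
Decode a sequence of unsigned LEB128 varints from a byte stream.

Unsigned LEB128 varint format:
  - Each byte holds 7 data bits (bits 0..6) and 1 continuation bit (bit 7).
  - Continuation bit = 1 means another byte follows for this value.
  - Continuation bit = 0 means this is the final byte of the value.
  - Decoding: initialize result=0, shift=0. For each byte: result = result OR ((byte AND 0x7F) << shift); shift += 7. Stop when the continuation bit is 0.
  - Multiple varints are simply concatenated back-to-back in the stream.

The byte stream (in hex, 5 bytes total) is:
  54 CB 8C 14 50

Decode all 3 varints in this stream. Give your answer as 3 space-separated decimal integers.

Answer: 84 329291 80

Derivation:
  byte[0]=0x54 cont=0 payload=0x54=84: acc |= 84<<0 -> acc=84 shift=7 [end]
Varint 1: bytes[0:1] = 54 -> value 84 (1 byte(s))
  byte[1]=0xCB cont=1 payload=0x4B=75: acc |= 75<<0 -> acc=75 shift=7
  byte[2]=0x8C cont=1 payload=0x0C=12: acc |= 12<<7 -> acc=1611 shift=14
  byte[3]=0x14 cont=0 payload=0x14=20: acc |= 20<<14 -> acc=329291 shift=21 [end]
Varint 2: bytes[1:4] = CB 8C 14 -> value 329291 (3 byte(s))
  byte[4]=0x50 cont=0 payload=0x50=80: acc |= 80<<0 -> acc=80 shift=7 [end]
Varint 3: bytes[4:5] = 50 -> value 80 (1 byte(s))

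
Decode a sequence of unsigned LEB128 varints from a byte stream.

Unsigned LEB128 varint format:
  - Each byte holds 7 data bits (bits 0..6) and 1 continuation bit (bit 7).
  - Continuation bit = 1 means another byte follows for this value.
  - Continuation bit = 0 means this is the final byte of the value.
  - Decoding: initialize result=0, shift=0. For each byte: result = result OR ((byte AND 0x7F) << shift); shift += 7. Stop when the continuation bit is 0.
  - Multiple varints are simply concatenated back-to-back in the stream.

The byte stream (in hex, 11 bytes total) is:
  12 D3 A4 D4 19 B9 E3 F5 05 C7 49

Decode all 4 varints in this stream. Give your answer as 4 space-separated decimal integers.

Answer: 18 53809747 12415417 9415

Derivation:
  byte[0]=0x12 cont=0 payload=0x12=18: acc |= 18<<0 -> acc=18 shift=7 [end]
Varint 1: bytes[0:1] = 12 -> value 18 (1 byte(s))
  byte[1]=0xD3 cont=1 payload=0x53=83: acc |= 83<<0 -> acc=83 shift=7
  byte[2]=0xA4 cont=1 payload=0x24=36: acc |= 36<<7 -> acc=4691 shift=14
  byte[3]=0xD4 cont=1 payload=0x54=84: acc |= 84<<14 -> acc=1380947 shift=21
  byte[4]=0x19 cont=0 payload=0x19=25: acc |= 25<<21 -> acc=53809747 shift=28 [end]
Varint 2: bytes[1:5] = D3 A4 D4 19 -> value 53809747 (4 byte(s))
  byte[5]=0xB9 cont=1 payload=0x39=57: acc |= 57<<0 -> acc=57 shift=7
  byte[6]=0xE3 cont=1 payload=0x63=99: acc |= 99<<7 -> acc=12729 shift=14
  byte[7]=0xF5 cont=1 payload=0x75=117: acc |= 117<<14 -> acc=1929657 shift=21
  byte[8]=0x05 cont=0 payload=0x05=5: acc |= 5<<21 -> acc=12415417 shift=28 [end]
Varint 3: bytes[5:9] = B9 E3 F5 05 -> value 12415417 (4 byte(s))
  byte[9]=0xC7 cont=1 payload=0x47=71: acc |= 71<<0 -> acc=71 shift=7
  byte[10]=0x49 cont=0 payload=0x49=73: acc |= 73<<7 -> acc=9415 shift=14 [end]
Varint 4: bytes[9:11] = C7 49 -> value 9415 (2 byte(s))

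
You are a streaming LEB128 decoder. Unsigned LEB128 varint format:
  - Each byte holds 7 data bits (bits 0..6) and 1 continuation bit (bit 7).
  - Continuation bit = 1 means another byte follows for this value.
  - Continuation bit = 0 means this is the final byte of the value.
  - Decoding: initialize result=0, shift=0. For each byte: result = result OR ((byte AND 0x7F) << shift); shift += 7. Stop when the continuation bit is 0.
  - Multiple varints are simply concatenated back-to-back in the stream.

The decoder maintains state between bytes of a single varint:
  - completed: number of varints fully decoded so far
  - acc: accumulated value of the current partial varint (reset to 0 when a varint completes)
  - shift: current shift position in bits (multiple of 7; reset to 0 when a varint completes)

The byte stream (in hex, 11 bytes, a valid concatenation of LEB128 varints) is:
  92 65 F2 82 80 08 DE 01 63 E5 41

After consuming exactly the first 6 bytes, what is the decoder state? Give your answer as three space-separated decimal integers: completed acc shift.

Answer: 2 0 0

Derivation:
byte[0]=0x92 cont=1 payload=0x12: acc |= 18<<0 -> completed=0 acc=18 shift=7
byte[1]=0x65 cont=0 payload=0x65: varint #1 complete (value=12946); reset -> completed=1 acc=0 shift=0
byte[2]=0xF2 cont=1 payload=0x72: acc |= 114<<0 -> completed=1 acc=114 shift=7
byte[3]=0x82 cont=1 payload=0x02: acc |= 2<<7 -> completed=1 acc=370 shift=14
byte[4]=0x80 cont=1 payload=0x00: acc |= 0<<14 -> completed=1 acc=370 shift=21
byte[5]=0x08 cont=0 payload=0x08: varint #2 complete (value=16777586); reset -> completed=2 acc=0 shift=0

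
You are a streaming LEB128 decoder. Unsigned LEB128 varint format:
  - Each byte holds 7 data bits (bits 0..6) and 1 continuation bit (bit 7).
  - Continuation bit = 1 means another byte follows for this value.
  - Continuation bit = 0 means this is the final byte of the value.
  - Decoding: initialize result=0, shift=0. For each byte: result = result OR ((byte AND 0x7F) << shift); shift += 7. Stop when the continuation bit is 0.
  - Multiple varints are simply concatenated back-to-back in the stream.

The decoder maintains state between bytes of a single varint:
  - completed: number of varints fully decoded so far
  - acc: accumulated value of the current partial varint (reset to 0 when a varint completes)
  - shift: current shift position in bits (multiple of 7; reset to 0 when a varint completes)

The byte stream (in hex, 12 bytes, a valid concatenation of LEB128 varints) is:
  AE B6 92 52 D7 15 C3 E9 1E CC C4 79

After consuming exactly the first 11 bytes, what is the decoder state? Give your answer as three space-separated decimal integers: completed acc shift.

Answer: 3 8780 14

Derivation:
byte[0]=0xAE cont=1 payload=0x2E: acc |= 46<<0 -> completed=0 acc=46 shift=7
byte[1]=0xB6 cont=1 payload=0x36: acc |= 54<<7 -> completed=0 acc=6958 shift=14
byte[2]=0x92 cont=1 payload=0x12: acc |= 18<<14 -> completed=0 acc=301870 shift=21
byte[3]=0x52 cont=0 payload=0x52: varint #1 complete (value=172268334); reset -> completed=1 acc=0 shift=0
byte[4]=0xD7 cont=1 payload=0x57: acc |= 87<<0 -> completed=1 acc=87 shift=7
byte[5]=0x15 cont=0 payload=0x15: varint #2 complete (value=2775); reset -> completed=2 acc=0 shift=0
byte[6]=0xC3 cont=1 payload=0x43: acc |= 67<<0 -> completed=2 acc=67 shift=7
byte[7]=0xE9 cont=1 payload=0x69: acc |= 105<<7 -> completed=2 acc=13507 shift=14
byte[8]=0x1E cont=0 payload=0x1E: varint #3 complete (value=505027); reset -> completed=3 acc=0 shift=0
byte[9]=0xCC cont=1 payload=0x4C: acc |= 76<<0 -> completed=3 acc=76 shift=7
byte[10]=0xC4 cont=1 payload=0x44: acc |= 68<<7 -> completed=3 acc=8780 shift=14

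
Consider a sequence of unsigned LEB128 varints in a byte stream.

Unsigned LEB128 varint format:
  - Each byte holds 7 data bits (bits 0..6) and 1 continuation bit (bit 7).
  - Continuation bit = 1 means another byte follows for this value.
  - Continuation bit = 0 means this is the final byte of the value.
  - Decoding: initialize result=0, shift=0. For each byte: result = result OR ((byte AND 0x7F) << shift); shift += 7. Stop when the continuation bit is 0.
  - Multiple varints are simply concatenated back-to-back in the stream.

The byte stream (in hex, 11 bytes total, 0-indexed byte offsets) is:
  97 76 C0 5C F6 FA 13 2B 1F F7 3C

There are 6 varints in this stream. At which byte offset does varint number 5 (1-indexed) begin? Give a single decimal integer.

  byte[0]=0x97 cont=1 payload=0x17=23: acc |= 23<<0 -> acc=23 shift=7
  byte[1]=0x76 cont=0 payload=0x76=118: acc |= 118<<7 -> acc=15127 shift=14 [end]
Varint 1: bytes[0:2] = 97 76 -> value 15127 (2 byte(s))
  byte[2]=0xC0 cont=1 payload=0x40=64: acc |= 64<<0 -> acc=64 shift=7
  byte[3]=0x5C cont=0 payload=0x5C=92: acc |= 92<<7 -> acc=11840 shift=14 [end]
Varint 2: bytes[2:4] = C0 5C -> value 11840 (2 byte(s))
  byte[4]=0xF6 cont=1 payload=0x76=118: acc |= 118<<0 -> acc=118 shift=7
  byte[5]=0xFA cont=1 payload=0x7A=122: acc |= 122<<7 -> acc=15734 shift=14
  byte[6]=0x13 cont=0 payload=0x13=19: acc |= 19<<14 -> acc=327030 shift=21 [end]
Varint 3: bytes[4:7] = F6 FA 13 -> value 327030 (3 byte(s))
  byte[7]=0x2B cont=0 payload=0x2B=43: acc |= 43<<0 -> acc=43 shift=7 [end]
Varint 4: bytes[7:8] = 2B -> value 43 (1 byte(s))
  byte[8]=0x1F cont=0 payload=0x1F=31: acc |= 31<<0 -> acc=31 shift=7 [end]
Varint 5: bytes[8:9] = 1F -> value 31 (1 byte(s))
  byte[9]=0xF7 cont=1 payload=0x77=119: acc |= 119<<0 -> acc=119 shift=7
  byte[10]=0x3C cont=0 payload=0x3C=60: acc |= 60<<7 -> acc=7799 shift=14 [end]
Varint 6: bytes[9:11] = F7 3C -> value 7799 (2 byte(s))

Answer: 8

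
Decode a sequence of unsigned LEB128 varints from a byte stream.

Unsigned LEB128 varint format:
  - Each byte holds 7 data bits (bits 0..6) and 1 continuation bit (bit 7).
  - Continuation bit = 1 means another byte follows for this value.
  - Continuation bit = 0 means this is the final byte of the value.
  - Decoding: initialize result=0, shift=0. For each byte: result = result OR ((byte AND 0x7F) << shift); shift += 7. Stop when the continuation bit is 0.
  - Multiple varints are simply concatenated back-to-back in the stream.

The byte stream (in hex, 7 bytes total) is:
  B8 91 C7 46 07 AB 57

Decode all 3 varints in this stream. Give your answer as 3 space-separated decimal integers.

  byte[0]=0xB8 cont=1 payload=0x38=56: acc |= 56<<0 -> acc=56 shift=7
  byte[1]=0x91 cont=1 payload=0x11=17: acc |= 17<<7 -> acc=2232 shift=14
  byte[2]=0xC7 cont=1 payload=0x47=71: acc |= 71<<14 -> acc=1165496 shift=21
  byte[3]=0x46 cont=0 payload=0x46=70: acc |= 70<<21 -> acc=147966136 shift=28 [end]
Varint 1: bytes[0:4] = B8 91 C7 46 -> value 147966136 (4 byte(s))
  byte[4]=0x07 cont=0 payload=0x07=7: acc |= 7<<0 -> acc=7 shift=7 [end]
Varint 2: bytes[4:5] = 07 -> value 7 (1 byte(s))
  byte[5]=0xAB cont=1 payload=0x2B=43: acc |= 43<<0 -> acc=43 shift=7
  byte[6]=0x57 cont=0 payload=0x57=87: acc |= 87<<7 -> acc=11179 shift=14 [end]
Varint 3: bytes[5:7] = AB 57 -> value 11179 (2 byte(s))

Answer: 147966136 7 11179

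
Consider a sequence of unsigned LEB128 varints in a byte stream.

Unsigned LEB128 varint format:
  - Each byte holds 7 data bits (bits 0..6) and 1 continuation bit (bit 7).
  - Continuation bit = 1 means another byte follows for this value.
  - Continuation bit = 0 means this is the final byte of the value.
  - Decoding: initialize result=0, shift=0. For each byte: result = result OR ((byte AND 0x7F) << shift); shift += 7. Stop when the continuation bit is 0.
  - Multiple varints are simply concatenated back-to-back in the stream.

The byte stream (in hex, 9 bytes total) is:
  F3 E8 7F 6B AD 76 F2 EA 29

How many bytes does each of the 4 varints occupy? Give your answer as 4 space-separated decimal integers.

Answer: 3 1 2 3

Derivation:
  byte[0]=0xF3 cont=1 payload=0x73=115: acc |= 115<<0 -> acc=115 shift=7
  byte[1]=0xE8 cont=1 payload=0x68=104: acc |= 104<<7 -> acc=13427 shift=14
  byte[2]=0x7F cont=0 payload=0x7F=127: acc |= 127<<14 -> acc=2094195 shift=21 [end]
Varint 1: bytes[0:3] = F3 E8 7F -> value 2094195 (3 byte(s))
  byte[3]=0x6B cont=0 payload=0x6B=107: acc |= 107<<0 -> acc=107 shift=7 [end]
Varint 2: bytes[3:4] = 6B -> value 107 (1 byte(s))
  byte[4]=0xAD cont=1 payload=0x2D=45: acc |= 45<<0 -> acc=45 shift=7
  byte[5]=0x76 cont=0 payload=0x76=118: acc |= 118<<7 -> acc=15149 shift=14 [end]
Varint 3: bytes[4:6] = AD 76 -> value 15149 (2 byte(s))
  byte[6]=0xF2 cont=1 payload=0x72=114: acc |= 114<<0 -> acc=114 shift=7
  byte[7]=0xEA cont=1 payload=0x6A=106: acc |= 106<<7 -> acc=13682 shift=14
  byte[8]=0x29 cont=0 payload=0x29=41: acc |= 41<<14 -> acc=685426 shift=21 [end]
Varint 4: bytes[6:9] = F2 EA 29 -> value 685426 (3 byte(s))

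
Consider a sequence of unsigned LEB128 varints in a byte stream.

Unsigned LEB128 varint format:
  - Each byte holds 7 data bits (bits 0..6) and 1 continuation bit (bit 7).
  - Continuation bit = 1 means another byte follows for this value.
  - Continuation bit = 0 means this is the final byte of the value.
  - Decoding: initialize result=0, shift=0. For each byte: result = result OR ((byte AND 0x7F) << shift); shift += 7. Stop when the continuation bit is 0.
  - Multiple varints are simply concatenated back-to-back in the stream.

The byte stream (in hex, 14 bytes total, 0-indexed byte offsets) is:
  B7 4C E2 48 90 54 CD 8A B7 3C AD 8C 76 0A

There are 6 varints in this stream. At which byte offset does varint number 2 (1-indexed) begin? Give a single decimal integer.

  byte[0]=0xB7 cont=1 payload=0x37=55: acc |= 55<<0 -> acc=55 shift=7
  byte[1]=0x4C cont=0 payload=0x4C=76: acc |= 76<<7 -> acc=9783 shift=14 [end]
Varint 1: bytes[0:2] = B7 4C -> value 9783 (2 byte(s))
  byte[2]=0xE2 cont=1 payload=0x62=98: acc |= 98<<0 -> acc=98 shift=7
  byte[3]=0x48 cont=0 payload=0x48=72: acc |= 72<<7 -> acc=9314 shift=14 [end]
Varint 2: bytes[2:4] = E2 48 -> value 9314 (2 byte(s))
  byte[4]=0x90 cont=1 payload=0x10=16: acc |= 16<<0 -> acc=16 shift=7
  byte[5]=0x54 cont=0 payload=0x54=84: acc |= 84<<7 -> acc=10768 shift=14 [end]
Varint 3: bytes[4:6] = 90 54 -> value 10768 (2 byte(s))
  byte[6]=0xCD cont=1 payload=0x4D=77: acc |= 77<<0 -> acc=77 shift=7
  byte[7]=0x8A cont=1 payload=0x0A=10: acc |= 10<<7 -> acc=1357 shift=14
  byte[8]=0xB7 cont=1 payload=0x37=55: acc |= 55<<14 -> acc=902477 shift=21
  byte[9]=0x3C cont=0 payload=0x3C=60: acc |= 60<<21 -> acc=126731597 shift=28 [end]
Varint 4: bytes[6:10] = CD 8A B7 3C -> value 126731597 (4 byte(s))
  byte[10]=0xAD cont=1 payload=0x2D=45: acc |= 45<<0 -> acc=45 shift=7
  byte[11]=0x8C cont=1 payload=0x0C=12: acc |= 12<<7 -> acc=1581 shift=14
  byte[12]=0x76 cont=0 payload=0x76=118: acc |= 118<<14 -> acc=1934893 shift=21 [end]
Varint 5: bytes[10:13] = AD 8C 76 -> value 1934893 (3 byte(s))
  byte[13]=0x0A cont=0 payload=0x0A=10: acc |= 10<<0 -> acc=10 shift=7 [end]
Varint 6: bytes[13:14] = 0A -> value 10 (1 byte(s))

Answer: 2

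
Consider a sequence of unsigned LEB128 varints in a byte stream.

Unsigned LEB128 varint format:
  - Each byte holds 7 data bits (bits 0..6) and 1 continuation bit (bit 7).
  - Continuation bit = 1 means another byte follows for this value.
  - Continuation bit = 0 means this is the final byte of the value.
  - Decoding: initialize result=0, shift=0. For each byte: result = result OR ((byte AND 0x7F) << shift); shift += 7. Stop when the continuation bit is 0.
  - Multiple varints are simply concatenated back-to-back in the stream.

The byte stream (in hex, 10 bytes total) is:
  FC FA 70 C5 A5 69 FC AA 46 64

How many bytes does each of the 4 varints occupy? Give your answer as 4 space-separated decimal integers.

  byte[0]=0xFC cont=1 payload=0x7C=124: acc |= 124<<0 -> acc=124 shift=7
  byte[1]=0xFA cont=1 payload=0x7A=122: acc |= 122<<7 -> acc=15740 shift=14
  byte[2]=0x70 cont=0 payload=0x70=112: acc |= 112<<14 -> acc=1850748 shift=21 [end]
Varint 1: bytes[0:3] = FC FA 70 -> value 1850748 (3 byte(s))
  byte[3]=0xC5 cont=1 payload=0x45=69: acc |= 69<<0 -> acc=69 shift=7
  byte[4]=0xA5 cont=1 payload=0x25=37: acc |= 37<<7 -> acc=4805 shift=14
  byte[5]=0x69 cont=0 payload=0x69=105: acc |= 105<<14 -> acc=1725125 shift=21 [end]
Varint 2: bytes[3:6] = C5 A5 69 -> value 1725125 (3 byte(s))
  byte[6]=0xFC cont=1 payload=0x7C=124: acc |= 124<<0 -> acc=124 shift=7
  byte[7]=0xAA cont=1 payload=0x2A=42: acc |= 42<<7 -> acc=5500 shift=14
  byte[8]=0x46 cont=0 payload=0x46=70: acc |= 70<<14 -> acc=1152380 shift=21 [end]
Varint 3: bytes[6:9] = FC AA 46 -> value 1152380 (3 byte(s))
  byte[9]=0x64 cont=0 payload=0x64=100: acc |= 100<<0 -> acc=100 shift=7 [end]
Varint 4: bytes[9:10] = 64 -> value 100 (1 byte(s))

Answer: 3 3 3 1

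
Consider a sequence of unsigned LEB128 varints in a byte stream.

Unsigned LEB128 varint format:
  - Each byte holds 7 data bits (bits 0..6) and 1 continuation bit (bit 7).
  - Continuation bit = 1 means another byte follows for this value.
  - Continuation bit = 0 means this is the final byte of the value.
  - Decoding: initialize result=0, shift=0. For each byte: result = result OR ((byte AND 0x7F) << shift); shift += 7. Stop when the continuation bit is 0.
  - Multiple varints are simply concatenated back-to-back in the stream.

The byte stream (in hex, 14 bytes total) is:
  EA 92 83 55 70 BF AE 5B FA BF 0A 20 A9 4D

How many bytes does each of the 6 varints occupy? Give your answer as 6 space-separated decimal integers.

Answer: 4 1 3 3 1 2

Derivation:
  byte[0]=0xEA cont=1 payload=0x6A=106: acc |= 106<<0 -> acc=106 shift=7
  byte[1]=0x92 cont=1 payload=0x12=18: acc |= 18<<7 -> acc=2410 shift=14
  byte[2]=0x83 cont=1 payload=0x03=3: acc |= 3<<14 -> acc=51562 shift=21
  byte[3]=0x55 cont=0 payload=0x55=85: acc |= 85<<21 -> acc=178309482 shift=28 [end]
Varint 1: bytes[0:4] = EA 92 83 55 -> value 178309482 (4 byte(s))
  byte[4]=0x70 cont=0 payload=0x70=112: acc |= 112<<0 -> acc=112 shift=7 [end]
Varint 2: bytes[4:5] = 70 -> value 112 (1 byte(s))
  byte[5]=0xBF cont=1 payload=0x3F=63: acc |= 63<<0 -> acc=63 shift=7
  byte[6]=0xAE cont=1 payload=0x2E=46: acc |= 46<<7 -> acc=5951 shift=14
  byte[7]=0x5B cont=0 payload=0x5B=91: acc |= 91<<14 -> acc=1496895 shift=21 [end]
Varint 3: bytes[5:8] = BF AE 5B -> value 1496895 (3 byte(s))
  byte[8]=0xFA cont=1 payload=0x7A=122: acc |= 122<<0 -> acc=122 shift=7
  byte[9]=0xBF cont=1 payload=0x3F=63: acc |= 63<<7 -> acc=8186 shift=14
  byte[10]=0x0A cont=0 payload=0x0A=10: acc |= 10<<14 -> acc=172026 shift=21 [end]
Varint 4: bytes[8:11] = FA BF 0A -> value 172026 (3 byte(s))
  byte[11]=0x20 cont=0 payload=0x20=32: acc |= 32<<0 -> acc=32 shift=7 [end]
Varint 5: bytes[11:12] = 20 -> value 32 (1 byte(s))
  byte[12]=0xA9 cont=1 payload=0x29=41: acc |= 41<<0 -> acc=41 shift=7
  byte[13]=0x4D cont=0 payload=0x4D=77: acc |= 77<<7 -> acc=9897 shift=14 [end]
Varint 6: bytes[12:14] = A9 4D -> value 9897 (2 byte(s))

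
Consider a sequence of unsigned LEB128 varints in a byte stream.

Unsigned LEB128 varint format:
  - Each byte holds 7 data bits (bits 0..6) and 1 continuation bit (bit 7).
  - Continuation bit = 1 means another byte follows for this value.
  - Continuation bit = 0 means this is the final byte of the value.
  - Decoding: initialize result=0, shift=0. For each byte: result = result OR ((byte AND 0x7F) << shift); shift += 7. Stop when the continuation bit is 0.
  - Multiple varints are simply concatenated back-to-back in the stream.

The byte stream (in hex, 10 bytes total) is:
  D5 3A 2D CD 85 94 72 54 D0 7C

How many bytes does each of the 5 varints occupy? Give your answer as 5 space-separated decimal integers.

  byte[0]=0xD5 cont=1 payload=0x55=85: acc |= 85<<0 -> acc=85 shift=7
  byte[1]=0x3A cont=0 payload=0x3A=58: acc |= 58<<7 -> acc=7509 shift=14 [end]
Varint 1: bytes[0:2] = D5 3A -> value 7509 (2 byte(s))
  byte[2]=0x2D cont=0 payload=0x2D=45: acc |= 45<<0 -> acc=45 shift=7 [end]
Varint 2: bytes[2:3] = 2D -> value 45 (1 byte(s))
  byte[3]=0xCD cont=1 payload=0x4D=77: acc |= 77<<0 -> acc=77 shift=7
  byte[4]=0x85 cont=1 payload=0x05=5: acc |= 5<<7 -> acc=717 shift=14
  byte[5]=0x94 cont=1 payload=0x14=20: acc |= 20<<14 -> acc=328397 shift=21
  byte[6]=0x72 cont=0 payload=0x72=114: acc |= 114<<21 -> acc=239403725 shift=28 [end]
Varint 3: bytes[3:7] = CD 85 94 72 -> value 239403725 (4 byte(s))
  byte[7]=0x54 cont=0 payload=0x54=84: acc |= 84<<0 -> acc=84 shift=7 [end]
Varint 4: bytes[7:8] = 54 -> value 84 (1 byte(s))
  byte[8]=0xD0 cont=1 payload=0x50=80: acc |= 80<<0 -> acc=80 shift=7
  byte[9]=0x7C cont=0 payload=0x7C=124: acc |= 124<<7 -> acc=15952 shift=14 [end]
Varint 5: bytes[8:10] = D0 7C -> value 15952 (2 byte(s))

Answer: 2 1 4 1 2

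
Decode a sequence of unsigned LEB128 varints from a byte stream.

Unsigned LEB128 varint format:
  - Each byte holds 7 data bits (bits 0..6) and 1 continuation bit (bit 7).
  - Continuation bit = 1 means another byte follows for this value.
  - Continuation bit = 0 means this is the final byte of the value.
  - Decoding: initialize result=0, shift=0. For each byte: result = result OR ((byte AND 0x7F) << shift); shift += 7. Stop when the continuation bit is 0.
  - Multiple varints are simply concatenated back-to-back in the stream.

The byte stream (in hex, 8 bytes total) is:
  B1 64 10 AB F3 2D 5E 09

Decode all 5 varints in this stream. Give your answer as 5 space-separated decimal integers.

  byte[0]=0xB1 cont=1 payload=0x31=49: acc |= 49<<0 -> acc=49 shift=7
  byte[1]=0x64 cont=0 payload=0x64=100: acc |= 100<<7 -> acc=12849 shift=14 [end]
Varint 1: bytes[0:2] = B1 64 -> value 12849 (2 byte(s))
  byte[2]=0x10 cont=0 payload=0x10=16: acc |= 16<<0 -> acc=16 shift=7 [end]
Varint 2: bytes[2:3] = 10 -> value 16 (1 byte(s))
  byte[3]=0xAB cont=1 payload=0x2B=43: acc |= 43<<0 -> acc=43 shift=7
  byte[4]=0xF3 cont=1 payload=0x73=115: acc |= 115<<7 -> acc=14763 shift=14
  byte[5]=0x2D cont=0 payload=0x2D=45: acc |= 45<<14 -> acc=752043 shift=21 [end]
Varint 3: bytes[3:6] = AB F3 2D -> value 752043 (3 byte(s))
  byte[6]=0x5E cont=0 payload=0x5E=94: acc |= 94<<0 -> acc=94 shift=7 [end]
Varint 4: bytes[6:7] = 5E -> value 94 (1 byte(s))
  byte[7]=0x09 cont=0 payload=0x09=9: acc |= 9<<0 -> acc=9 shift=7 [end]
Varint 5: bytes[7:8] = 09 -> value 9 (1 byte(s))

Answer: 12849 16 752043 94 9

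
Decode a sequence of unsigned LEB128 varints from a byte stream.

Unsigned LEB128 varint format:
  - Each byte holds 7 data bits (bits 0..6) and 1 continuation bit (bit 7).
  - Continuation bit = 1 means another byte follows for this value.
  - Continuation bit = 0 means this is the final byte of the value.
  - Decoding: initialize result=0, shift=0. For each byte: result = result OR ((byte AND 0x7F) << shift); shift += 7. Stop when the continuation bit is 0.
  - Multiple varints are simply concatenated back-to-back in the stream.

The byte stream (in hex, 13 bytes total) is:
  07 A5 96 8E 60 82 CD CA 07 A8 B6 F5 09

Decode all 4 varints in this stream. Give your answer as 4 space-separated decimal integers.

Answer: 7 201558821 15902338 20798248

Derivation:
  byte[0]=0x07 cont=0 payload=0x07=7: acc |= 7<<0 -> acc=7 shift=7 [end]
Varint 1: bytes[0:1] = 07 -> value 7 (1 byte(s))
  byte[1]=0xA5 cont=1 payload=0x25=37: acc |= 37<<0 -> acc=37 shift=7
  byte[2]=0x96 cont=1 payload=0x16=22: acc |= 22<<7 -> acc=2853 shift=14
  byte[3]=0x8E cont=1 payload=0x0E=14: acc |= 14<<14 -> acc=232229 shift=21
  byte[4]=0x60 cont=0 payload=0x60=96: acc |= 96<<21 -> acc=201558821 shift=28 [end]
Varint 2: bytes[1:5] = A5 96 8E 60 -> value 201558821 (4 byte(s))
  byte[5]=0x82 cont=1 payload=0x02=2: acc |= 2<<0 -> acc=2 shift=7
  byte[6]=0xCD cont=1 payload=0x4D=77: acc |= 77<<7 -> acc=9858 shift=14
  byte[7]=0xCA cont=1 payload=0x4A=74: acc |= 74<<14 -> acc=1222274 shift=21
  byte[8]=0x07 cont=0 payload=0x07=7: acc |= 7<<21 -> acc=15902338 shift=28 [end]
Varint 3: bytes[5:9] = 82 CD CA 07 -> value 15902338 (4 byte(s))
  byte[9]=0xA8 cont=1 payload=0x28=40: acc |= 40<<0 -> acc=40 shift=7
  byte[10]=0xB6 cont=1 payload=0x36=54: acc |= 54<<7 -> acc=6952 shift=14
  byte[11]=0xF5 cont=1 payload=0x75=117: acc |= 117<<14 -> acc=1923880 shift=21
  byte[12]=0x09 cont=0 payload=0x09=9: acc |= 9<<21 -> acc=20798248 shift=28 [end]
Varint 4: bytes[9:13] = A8 B6 F5 09 -> value 20798248 (4 byte(s))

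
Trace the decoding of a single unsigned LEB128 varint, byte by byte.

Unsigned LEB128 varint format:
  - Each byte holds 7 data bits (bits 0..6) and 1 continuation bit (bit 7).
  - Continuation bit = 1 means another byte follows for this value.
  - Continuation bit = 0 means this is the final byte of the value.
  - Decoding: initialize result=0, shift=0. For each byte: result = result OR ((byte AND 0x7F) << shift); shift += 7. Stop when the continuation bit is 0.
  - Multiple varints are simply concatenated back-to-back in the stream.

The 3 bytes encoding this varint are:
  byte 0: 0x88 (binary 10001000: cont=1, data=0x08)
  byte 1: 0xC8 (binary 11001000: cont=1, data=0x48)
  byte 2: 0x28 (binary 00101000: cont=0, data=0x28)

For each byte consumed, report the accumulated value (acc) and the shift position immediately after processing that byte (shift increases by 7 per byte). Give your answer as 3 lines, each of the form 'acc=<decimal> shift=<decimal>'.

byte 0=0x88: payload=0x08=8, contrib = 8<<0 = 8; acc -> 8, shift -> 7
byte 1=0xC8: payload=0x48=72, contrib = 72<<7 = 9216; acc -> 9224, shift -> 14
byte 2=0x28: payload=0x28=40, contrib = 40<<14 = 655360; acc -> 664584, shift -> 21

Answer: acc=8 shift=7
acc=9224 shift=14
acc=664584 shift=21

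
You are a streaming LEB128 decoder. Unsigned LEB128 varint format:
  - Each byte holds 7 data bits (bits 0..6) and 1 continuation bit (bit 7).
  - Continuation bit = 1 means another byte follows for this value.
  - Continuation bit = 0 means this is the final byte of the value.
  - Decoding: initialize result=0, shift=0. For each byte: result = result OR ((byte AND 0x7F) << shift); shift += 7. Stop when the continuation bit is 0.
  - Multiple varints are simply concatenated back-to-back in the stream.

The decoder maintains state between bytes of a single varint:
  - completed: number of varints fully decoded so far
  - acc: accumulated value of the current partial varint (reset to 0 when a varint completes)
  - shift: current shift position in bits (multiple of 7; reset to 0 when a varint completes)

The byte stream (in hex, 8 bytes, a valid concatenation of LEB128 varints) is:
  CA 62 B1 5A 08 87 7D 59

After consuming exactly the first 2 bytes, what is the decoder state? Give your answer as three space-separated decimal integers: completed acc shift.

Answer: 1 0 0

Derivation:
byte[0]=0xCA cont=1 payload=0x4A: acc |= 74<<0 -> completed=0 acc=74 shift=7
byte[1]=0x62 cont=0 payload=0x62: varint #1 complete (value=12618); reset -> completed=1 acc=0 shift=0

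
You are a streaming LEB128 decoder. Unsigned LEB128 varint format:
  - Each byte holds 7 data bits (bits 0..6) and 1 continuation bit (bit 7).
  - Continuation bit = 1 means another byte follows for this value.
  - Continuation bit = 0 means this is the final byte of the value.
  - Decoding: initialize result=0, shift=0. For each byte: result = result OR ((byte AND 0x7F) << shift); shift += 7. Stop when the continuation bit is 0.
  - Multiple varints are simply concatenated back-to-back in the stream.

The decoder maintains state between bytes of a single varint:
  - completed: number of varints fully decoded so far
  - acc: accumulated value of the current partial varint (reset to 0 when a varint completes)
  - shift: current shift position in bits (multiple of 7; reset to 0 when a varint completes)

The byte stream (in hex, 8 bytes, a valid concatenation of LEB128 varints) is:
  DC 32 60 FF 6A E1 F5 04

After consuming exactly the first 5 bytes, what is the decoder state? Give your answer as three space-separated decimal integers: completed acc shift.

byte[0]=0xDC cont=1 payload=0x5C: acc |= 92<<0 -> completed=0 acc=92 shift=7
byte[1]=0x32 cont=0 payload=0x32: varint #1 complete (value=6492); reset -> completed=1 acc=0 shift=0
byte[2]=0x60 cont=0 payload=0x60: varint #2 complete (value=96); reset -> completed=2 acc=0 shift=0
byte[3]=0xFF cont=1 payload=0x7F: acc |= 127<<0 -> completed=2 acc=127 shift=7
byte[4]=0x6A cont=0 payload=0x6A: varint #3 complete (value=13695); reset -> completed=3 acc=0 shift=0

Answer: 3 0 0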